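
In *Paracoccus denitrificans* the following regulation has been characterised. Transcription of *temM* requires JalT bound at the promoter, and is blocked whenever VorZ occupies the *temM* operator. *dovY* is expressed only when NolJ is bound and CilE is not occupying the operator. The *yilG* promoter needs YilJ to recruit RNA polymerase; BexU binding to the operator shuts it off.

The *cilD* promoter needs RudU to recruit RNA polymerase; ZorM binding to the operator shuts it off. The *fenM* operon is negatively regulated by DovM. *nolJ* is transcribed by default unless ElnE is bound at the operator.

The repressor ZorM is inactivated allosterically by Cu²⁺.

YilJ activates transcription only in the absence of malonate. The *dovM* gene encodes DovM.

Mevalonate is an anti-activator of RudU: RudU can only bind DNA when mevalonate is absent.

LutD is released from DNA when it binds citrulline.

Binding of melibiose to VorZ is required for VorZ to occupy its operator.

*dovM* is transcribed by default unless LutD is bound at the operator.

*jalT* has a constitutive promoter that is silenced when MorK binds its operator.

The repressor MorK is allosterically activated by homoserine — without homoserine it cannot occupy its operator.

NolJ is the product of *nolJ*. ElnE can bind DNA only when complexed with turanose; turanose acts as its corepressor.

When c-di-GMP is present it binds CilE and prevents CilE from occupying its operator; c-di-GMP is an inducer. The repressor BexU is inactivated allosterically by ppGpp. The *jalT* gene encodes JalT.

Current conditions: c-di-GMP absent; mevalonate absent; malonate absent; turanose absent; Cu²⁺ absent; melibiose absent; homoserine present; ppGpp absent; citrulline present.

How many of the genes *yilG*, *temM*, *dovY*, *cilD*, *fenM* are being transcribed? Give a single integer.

Malonate is absent, so YilJ is active.
ppGpp is absent, so BexU is active.
With repressor BexU bound, *yilG* is not transcribed.
→ *yilG* is OFF.
Homoserine is present, so MorK is active.
With repressor MorK bound, *jalT* is not transcribed.
So JalT is not produced.
Melibiose is absent, so VorZ is inactive.
Required activator JalT is absent, so *temM* is not transcribed.
→ *temM* is OFF.
c-di-GMP is absent, so CilE is active.
Turanose is absent, so ElnE is inactive.
With no repressor bound, *nolJ* is transcribed.
So NolJ is produced and active.
With repressor CilE bound, *dovY* is not transcribed.
→ *dovY* is OFF.
Mevalonate is absent, so RudU is active.
Cu²⁺ is absent, so ZorM is active.
With repressor ZorM bound, *cilD* is not transcribed.
→ *cilD* is OFF.
Citrulline is present, so LutD is inactive.
With no repressor bound, *dovM* is transcribed.
So DovM is produced and active.
With repressor DovM bound, *fenM* is not transcribed.
→ *fenM* is OFF.
0 of the 5 genes are transcribed.

0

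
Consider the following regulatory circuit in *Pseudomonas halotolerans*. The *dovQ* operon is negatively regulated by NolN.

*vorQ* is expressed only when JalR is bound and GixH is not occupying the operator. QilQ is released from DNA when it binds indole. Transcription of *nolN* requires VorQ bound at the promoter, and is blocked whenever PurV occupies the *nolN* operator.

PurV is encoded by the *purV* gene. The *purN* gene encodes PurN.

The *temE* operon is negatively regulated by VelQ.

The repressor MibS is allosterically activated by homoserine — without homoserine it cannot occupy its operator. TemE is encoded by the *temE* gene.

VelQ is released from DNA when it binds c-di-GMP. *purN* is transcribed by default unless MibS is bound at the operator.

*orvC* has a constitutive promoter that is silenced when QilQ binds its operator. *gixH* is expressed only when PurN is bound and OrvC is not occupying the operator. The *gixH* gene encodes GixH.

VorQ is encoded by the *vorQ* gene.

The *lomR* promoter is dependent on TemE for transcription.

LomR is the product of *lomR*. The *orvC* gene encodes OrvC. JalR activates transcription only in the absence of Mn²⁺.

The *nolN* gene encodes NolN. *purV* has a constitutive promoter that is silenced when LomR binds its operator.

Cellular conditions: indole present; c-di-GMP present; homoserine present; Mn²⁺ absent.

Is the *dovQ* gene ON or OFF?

Indole is present, so QilQ is inactive.
With no repressor bound, *orvC* is transcribed.
So OrvC is produced and active.
Homoserine is present, so MibS is active.
With repressor MibS bound, *purN* is not transcribed.
So PurN is not produced.
With repressor OrvC bound, *gixH* is not transcribed.
So GixH is not produced.
Mn²⁺ is absent, so JalR is active.
No repressor is bound and JalR is active, so *vorQ* is transcribed.
So VorQ is produced and active.
c-di-GMP is present, so VelQ is inactive.
With no repressor bound, *temE* is transcribed.
So TemE is produced and active.
No repressor is bound and TemE is active, so *lomR* is transcribed.
So LomR is produced and active.
With repressor LomR bound, *purV* is not transcribed.
So PurV is not produced.
No repressor is bound and VorQ is active, so *nolN* is transcribed.
So NolN is produced and active.
With repressor NolN bound, *dovQ* is not transcribed.

OFF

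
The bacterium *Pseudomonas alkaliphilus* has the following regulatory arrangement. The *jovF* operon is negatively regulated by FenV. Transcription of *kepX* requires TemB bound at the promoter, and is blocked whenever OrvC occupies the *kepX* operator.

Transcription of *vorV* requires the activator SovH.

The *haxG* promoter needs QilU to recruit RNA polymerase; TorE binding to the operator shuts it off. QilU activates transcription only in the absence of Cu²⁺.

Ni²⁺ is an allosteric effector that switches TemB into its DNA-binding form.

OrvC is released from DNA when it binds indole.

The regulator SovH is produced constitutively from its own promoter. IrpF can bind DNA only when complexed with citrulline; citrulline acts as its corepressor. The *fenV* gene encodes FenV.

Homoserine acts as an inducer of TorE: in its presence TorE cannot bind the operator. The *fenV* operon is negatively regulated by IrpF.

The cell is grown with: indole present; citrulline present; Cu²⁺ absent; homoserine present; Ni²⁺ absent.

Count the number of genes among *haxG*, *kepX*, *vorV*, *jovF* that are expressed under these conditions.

Homoserine is present, so TorE is inactive.
Cu²⁺ is absent, so QilU is active.
No repressor is bound and QilU is active, so *haxG* is transcribed.
→ *haxG* is ON.
Indole is present, so OrvC is inactive.
Ni²⁺ is absent, so TemB is inactive.
Required activator TemB is absent, so *kepX* is not transcribed.
→ *kepX* is OFF.
SovH is produced constitutively and is active.
No repressor is bound and SovH is active, so *vorV* is transcribed.
→ *vorV* is ON.
Citrulline is present, so IrpF is active.
With repressor IrpF bound, *fenV* is not transcribed.
So FenV is not produced.
With no repressor bound, *jovF* is transcribed.
→ *jovF* is ON.
3 of the 4 genes are transcribed.

3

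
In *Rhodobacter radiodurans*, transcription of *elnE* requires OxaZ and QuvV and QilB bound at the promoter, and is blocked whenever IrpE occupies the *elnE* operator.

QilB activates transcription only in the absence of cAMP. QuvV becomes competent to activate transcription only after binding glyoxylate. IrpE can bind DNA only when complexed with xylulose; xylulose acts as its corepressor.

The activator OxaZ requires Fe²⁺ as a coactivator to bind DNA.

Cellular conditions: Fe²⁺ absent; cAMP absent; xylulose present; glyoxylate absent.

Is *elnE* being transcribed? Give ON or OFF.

Fe²⁺ is absent, so OxaZ is inactive.
Glyoxylate is absent, so QuvV is inactive.
cAMP is absent, so QilB is active.
Xylulose is present, so IrpE is active.
With repressor IrpE bound, *elnE* is not transcribed.

OFF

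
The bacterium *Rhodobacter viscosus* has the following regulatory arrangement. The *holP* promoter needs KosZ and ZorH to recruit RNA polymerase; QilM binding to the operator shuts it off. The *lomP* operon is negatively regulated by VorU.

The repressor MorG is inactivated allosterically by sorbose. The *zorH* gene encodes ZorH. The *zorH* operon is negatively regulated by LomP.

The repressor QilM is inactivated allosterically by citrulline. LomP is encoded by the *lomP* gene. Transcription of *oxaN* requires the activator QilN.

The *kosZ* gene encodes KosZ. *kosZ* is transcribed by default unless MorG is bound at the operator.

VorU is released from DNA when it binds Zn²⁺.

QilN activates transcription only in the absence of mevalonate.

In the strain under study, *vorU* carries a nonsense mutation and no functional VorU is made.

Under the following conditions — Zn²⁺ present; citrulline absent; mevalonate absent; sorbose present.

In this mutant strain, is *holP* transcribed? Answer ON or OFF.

OFF

Sorbose is present, so MorG is inactive.
With no repressor bound, *kosZ* is transcribed.
So KosZ is produced and active.
Citrulline is absent, so QilM is active.
VorU is non-functional in this strain, so it has no effect.
With no repressor bound, *lomP* is transcribed.
So LomP is produced and active.
With repressor LomP bound, *zorH* is not transcribed.
So ZorH is not produced.
With repressor QilM bound, *holP* is not transcribed.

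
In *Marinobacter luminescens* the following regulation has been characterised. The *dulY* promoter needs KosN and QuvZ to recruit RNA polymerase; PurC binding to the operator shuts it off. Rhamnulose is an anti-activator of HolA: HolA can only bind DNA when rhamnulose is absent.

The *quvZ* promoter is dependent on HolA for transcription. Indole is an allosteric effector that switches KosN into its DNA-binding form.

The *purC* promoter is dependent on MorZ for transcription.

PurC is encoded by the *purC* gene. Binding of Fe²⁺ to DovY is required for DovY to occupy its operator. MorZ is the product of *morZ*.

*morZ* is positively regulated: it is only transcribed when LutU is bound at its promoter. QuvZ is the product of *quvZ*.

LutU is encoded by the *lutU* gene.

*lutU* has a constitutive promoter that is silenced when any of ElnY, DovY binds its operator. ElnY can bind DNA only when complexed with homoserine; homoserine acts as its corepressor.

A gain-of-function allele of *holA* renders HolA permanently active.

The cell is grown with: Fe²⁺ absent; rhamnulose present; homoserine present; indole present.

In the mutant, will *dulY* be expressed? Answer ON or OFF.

Indole is present, so KosN is active.
Homoserine is present, so ElnY is active.
Fe²⁺ is absent, so DovY is inactive.
With repressor ElnY bound, *lutU* is not transcribed.
So LutU is not produced.
Required activator LutU is absent, so *morZ* is not transcribed.
So MorZ is not produced.
Required activator MorZ is absent, so *purC* is not transcribed.
So PurC is not produced.
HolA is constitutively active in this strain.
No repressor is bound and HolA is active, so *quvZ* is transcribed.
So QuvZ is produced and active.
No repressor is bound and KosN and QuvZ are active, so *dulY* is transcribed.

ON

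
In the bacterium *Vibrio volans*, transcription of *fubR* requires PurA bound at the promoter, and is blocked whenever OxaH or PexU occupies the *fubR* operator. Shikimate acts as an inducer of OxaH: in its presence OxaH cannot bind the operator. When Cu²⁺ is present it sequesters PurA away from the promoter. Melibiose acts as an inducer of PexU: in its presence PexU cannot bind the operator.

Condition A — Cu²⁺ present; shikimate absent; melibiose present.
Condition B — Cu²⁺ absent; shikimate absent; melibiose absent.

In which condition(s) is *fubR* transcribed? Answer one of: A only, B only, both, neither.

Condition A:
Cu²⁺ is present, so PurA is inactive.
Shikimate is absent, so OxaH is active.
Melibiose is present, so PexU is inactive.
With repressor OxaH bound, *fubR* is not transcribed.
→ *fubR* is OFF in A.
Condition B:
Cu²⁺ is absent, so PurA is active.
Shikimate is absent, so OxaH is active.
Melibiose is absent, so PexU is active.
With repressor OxaH bound, *fubR* is not transcribed.
→ *fubR* is OFF in B.

neither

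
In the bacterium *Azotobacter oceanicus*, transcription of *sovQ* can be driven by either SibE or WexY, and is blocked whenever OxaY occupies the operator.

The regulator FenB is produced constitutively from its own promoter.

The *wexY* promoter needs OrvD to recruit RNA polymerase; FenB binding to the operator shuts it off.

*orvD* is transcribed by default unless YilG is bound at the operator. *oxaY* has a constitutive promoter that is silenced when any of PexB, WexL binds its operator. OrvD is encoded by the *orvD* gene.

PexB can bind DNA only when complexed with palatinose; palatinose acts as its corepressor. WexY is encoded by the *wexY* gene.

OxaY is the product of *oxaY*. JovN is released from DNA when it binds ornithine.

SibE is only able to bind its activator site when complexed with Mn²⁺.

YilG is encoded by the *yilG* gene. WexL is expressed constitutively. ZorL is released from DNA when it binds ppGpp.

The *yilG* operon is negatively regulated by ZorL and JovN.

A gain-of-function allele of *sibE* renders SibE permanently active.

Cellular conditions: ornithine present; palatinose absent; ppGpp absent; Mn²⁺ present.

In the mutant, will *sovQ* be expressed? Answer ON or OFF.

ON

SibE is constitutively active in this strain.
FenB is produced constitutively and is active.
ppGpp is absent, so ZorL is active.
Ornithine is present, so JovN is inactive.
With repressor ZorL bound, *yilG* is not transcribed.
So YilG is not produced.
With no repressor bound, *orvD* is transcribed.
So OrvD is produced and active.
With repressor FenB bound, *wexY* is not transcribed.
So WexY is not produced.
Palatinose is absent, so PexB is inactive.
WexL is produced constitutively and is active.
With repressor WexL bound, *oxaY* is not transcribed.
So OxaY is not produced.
Activator SibE is present, so *sovQ* is transcribed.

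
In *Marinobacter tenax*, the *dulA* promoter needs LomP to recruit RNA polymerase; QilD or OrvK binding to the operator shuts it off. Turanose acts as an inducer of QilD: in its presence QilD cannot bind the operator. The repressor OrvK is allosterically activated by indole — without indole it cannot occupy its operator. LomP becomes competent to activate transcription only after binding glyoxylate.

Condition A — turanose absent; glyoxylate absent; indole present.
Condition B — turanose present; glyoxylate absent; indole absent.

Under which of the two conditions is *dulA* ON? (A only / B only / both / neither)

Condition A:
Turanose is absent, so QilD is active.
Glyoxylate is absent, so LomP is inactive.
Indole is present, so OrvK is active.
With repressor QilD bound, *dulA* is not transcribed.
→ *dulA* is OFF in A.
Condition B:
Turanose is present, so QilD is inactive.
Glyoxylate is absent, so LomP is inactive.
Indole is absent, so OrvK is inactive.
Required activator LomP is absent, so *dulA* is not transcribed.
→ *dulA* is OFF in B.

neither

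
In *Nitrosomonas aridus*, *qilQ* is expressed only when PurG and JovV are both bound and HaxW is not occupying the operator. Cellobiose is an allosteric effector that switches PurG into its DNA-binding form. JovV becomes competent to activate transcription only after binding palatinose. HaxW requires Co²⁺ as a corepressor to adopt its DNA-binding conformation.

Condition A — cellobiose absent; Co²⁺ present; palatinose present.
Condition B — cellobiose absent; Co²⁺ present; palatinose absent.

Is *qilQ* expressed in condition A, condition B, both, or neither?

neither

Condition A:
Cellobiose is absent, so PurG is inactive.
Co²⁺ is present, so HaxW is active.
Palatinose is present, so JovV is active.
With repressor HaxW bound, *qilQ* is not transcribed.
→ *qilQ* is OFF in A.
Condition B:
Cellobiose is absent, so PurG is inactive.
Co²⁺ is present, so HaxW is active.
Palatinose is absent, so JovV is inactive.
With repressor HaxW bound, *qilQ* is not transcribed.
→ *qilQ* is OFF in B.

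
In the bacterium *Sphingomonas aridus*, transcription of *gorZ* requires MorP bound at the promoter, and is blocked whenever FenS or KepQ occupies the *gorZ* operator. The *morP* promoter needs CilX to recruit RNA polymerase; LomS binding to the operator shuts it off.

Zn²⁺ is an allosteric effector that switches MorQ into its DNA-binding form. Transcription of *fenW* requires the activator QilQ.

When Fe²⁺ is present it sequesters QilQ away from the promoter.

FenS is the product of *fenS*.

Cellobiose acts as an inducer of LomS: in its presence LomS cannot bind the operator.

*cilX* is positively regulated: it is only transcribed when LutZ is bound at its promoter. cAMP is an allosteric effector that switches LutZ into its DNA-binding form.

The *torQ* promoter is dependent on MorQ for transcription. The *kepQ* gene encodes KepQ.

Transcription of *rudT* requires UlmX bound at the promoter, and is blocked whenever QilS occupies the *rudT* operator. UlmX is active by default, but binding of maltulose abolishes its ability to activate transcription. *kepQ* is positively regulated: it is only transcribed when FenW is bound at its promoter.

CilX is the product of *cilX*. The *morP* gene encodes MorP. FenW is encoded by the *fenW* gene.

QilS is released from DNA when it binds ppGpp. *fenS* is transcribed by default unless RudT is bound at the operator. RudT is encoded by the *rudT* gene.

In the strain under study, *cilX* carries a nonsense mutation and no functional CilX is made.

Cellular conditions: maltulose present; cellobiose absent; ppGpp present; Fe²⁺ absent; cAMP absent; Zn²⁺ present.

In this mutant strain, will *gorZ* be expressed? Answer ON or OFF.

CilX is non-functional in this strain, so it has no effect.
Cellobiose is absent, so LomS is active.
With repressor LomS bound, *morP* is not transcribed.
So MorP is not produced.
ppGpp is present, so QilS is inactive.
Maltulose is present, so UlmX is inactive.
Required activator UlmX is absent, so *rudT* is not transcribed.
So RudT is not produced.
With no repressor bound, *fenS* is transcribed.
So FenS is produced and active.
Fe²⁺ is absent, so QilQ is active.
No repressor is bound and QilQ is active, so *fenW* is transcribed.
So FenW is produced and active.
No repressor is bound and FenW is active, so *kepQ* is transcribed.
So KepQ is produced and active.
With repressor FenS bound, *gorZ* is not transcribed.

OFF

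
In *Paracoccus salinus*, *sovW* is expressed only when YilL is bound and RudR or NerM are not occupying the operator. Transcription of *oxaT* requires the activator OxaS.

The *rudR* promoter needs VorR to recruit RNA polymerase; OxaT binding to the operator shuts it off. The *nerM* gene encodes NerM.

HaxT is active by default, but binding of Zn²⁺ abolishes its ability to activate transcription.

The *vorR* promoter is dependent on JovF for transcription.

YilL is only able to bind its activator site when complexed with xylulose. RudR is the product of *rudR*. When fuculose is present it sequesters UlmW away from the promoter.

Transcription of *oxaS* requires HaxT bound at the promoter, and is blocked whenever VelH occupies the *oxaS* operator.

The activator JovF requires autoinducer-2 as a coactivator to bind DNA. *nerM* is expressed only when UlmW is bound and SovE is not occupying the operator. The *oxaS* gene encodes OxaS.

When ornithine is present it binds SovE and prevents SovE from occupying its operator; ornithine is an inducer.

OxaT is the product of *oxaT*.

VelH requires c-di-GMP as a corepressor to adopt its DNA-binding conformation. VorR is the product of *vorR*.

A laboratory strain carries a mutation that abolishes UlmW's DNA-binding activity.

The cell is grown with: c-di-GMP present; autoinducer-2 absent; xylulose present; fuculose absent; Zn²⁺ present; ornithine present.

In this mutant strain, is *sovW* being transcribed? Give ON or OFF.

Xylulose is present, so YilL is active.
Zn²⁺ is present, so HaxT is inactive.
c-di-GMP is present, so VelH is active.
With repressor VelH bound, *oxaS* is not transcribed.
So OxaS is not produced.
Required activator OxaS is absent, so *oxaT* is not transcribed.
So OxaT is not produced.
Autoinducer-2 is absent, so JovF is inactive.
Required activator JovF is absent, so *vorR* is not transcribed.
So VorR is not produced.
Required activator VorR is absent, so *rudR* is not transcribed.
So RudR is not produced.
Ornithine is present, so SovE is inactive.
UlmW is non-functional in this strain, so it has no effect.
Required activator UlmW is absent, so *nerM* is not transcribed.
So NerM is not produced.
No repressor is bound and YilL is active, so *sovW* is transcribed.

ON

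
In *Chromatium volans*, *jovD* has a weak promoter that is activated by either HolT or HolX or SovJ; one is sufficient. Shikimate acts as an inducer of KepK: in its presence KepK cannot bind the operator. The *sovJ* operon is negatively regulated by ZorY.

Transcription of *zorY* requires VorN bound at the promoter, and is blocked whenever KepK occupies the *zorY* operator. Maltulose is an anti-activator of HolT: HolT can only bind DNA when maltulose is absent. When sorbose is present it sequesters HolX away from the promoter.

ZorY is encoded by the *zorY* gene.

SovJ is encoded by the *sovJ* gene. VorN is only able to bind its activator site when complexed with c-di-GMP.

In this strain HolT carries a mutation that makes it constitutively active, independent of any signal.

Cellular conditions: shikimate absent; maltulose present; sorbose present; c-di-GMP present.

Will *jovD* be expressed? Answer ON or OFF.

ON

HolT is constitutively active in this strain.
Sorbose is present, so HolX is inactive.
Shikimate is absent, so KepK is active.
c-di-GMP is present, so VorN is active.
With repressor KepK bound, *zorY* is not transcribed.
So ZorY is not produced.
With no repressor bound, *sovJ* is transcribed.
So SovJ is produced and active.
Activator HolT is present, so *jovD* is transcribed.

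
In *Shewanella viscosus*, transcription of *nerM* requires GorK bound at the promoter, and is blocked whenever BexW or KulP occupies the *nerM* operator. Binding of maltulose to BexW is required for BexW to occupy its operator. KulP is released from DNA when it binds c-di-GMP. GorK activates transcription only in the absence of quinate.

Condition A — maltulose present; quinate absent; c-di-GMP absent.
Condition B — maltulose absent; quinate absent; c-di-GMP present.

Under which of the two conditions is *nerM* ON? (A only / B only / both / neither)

Condition A:
Maltulose is present, so BexW is active.
Quinate is absent, so GorK is active.
c-di-GMP is absent, so KulP is active.
With repressor BexW bound, *nerM* is not transcribed.
→ *nerM* is OFF in A.
Condition B:
Maltulose is absent, so BexW is inactive.
Quinate is absent, so GorK is active.
c-di-GMP is present, so KulP is inactive.
No repressor is bound and GorK is active, so *nerM* is transcribed.
→ *nerM* is ON in B.

B only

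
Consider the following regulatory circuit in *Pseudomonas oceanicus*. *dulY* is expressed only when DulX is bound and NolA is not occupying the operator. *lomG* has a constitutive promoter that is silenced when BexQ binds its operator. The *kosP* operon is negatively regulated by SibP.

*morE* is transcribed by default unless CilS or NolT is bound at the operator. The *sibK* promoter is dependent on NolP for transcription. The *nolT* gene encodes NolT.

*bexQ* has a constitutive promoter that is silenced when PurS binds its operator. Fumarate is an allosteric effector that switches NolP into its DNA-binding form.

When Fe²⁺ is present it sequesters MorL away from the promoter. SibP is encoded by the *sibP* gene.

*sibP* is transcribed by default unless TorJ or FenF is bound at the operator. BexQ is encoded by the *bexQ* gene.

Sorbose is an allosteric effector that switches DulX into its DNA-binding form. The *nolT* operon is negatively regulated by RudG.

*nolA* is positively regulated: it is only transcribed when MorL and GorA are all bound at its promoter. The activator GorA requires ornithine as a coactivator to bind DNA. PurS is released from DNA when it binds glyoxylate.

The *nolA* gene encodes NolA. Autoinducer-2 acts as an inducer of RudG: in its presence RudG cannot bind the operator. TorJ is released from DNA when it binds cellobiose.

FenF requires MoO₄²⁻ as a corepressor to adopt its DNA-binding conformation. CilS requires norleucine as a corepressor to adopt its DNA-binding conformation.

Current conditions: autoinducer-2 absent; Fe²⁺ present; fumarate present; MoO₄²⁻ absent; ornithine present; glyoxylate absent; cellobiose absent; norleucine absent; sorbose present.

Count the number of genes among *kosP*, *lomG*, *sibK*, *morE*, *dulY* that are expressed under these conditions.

5

Cellobiose is absent, so TorJ is active.
MoO₄²⁻ is absent, so FenF is inactive.
With repressor TorJ bound, *sibP* is not transcribed.
So SibP is not produced.
With no repressor bound, *kosP* is transcribed.
→ *kosP* is ON.
Glyoxylate is absent, so PurS is active.
With repressor PurS bound, *bexQ* is not transcribed.
So BexQ is not produced.
With no repressor bound, *lomG* is transcribed.
→ *lomG* is ON.
Fumarate is present, so NolP is active.
No repressor is bound and NolP is active, so *sibK* is transcribed.
→ *sibK* is ON.
Norleucine is absent, so CilS is inactive.
Autoinducer-2 is absent, so RudG is active.
With repressor RudG bound, *nolT* is not transcribed.
So NolT is not produced.
With no repressor bound, *morE* is transcribed.
→ *morE* is ON.
Fe²⁺ is present, so MorL is inactive.
Ornithine is present, so GorA is active.
Required activator MorL is absent, so *nolA* is not transcribed.
So NolA is not produced.
Sorbose is present, so DulX is active.
No repressor is bound and DulX is active, so *dulY* is transcribed.
→ *dulY* is ON.
5 of the 5 genes are transcribed.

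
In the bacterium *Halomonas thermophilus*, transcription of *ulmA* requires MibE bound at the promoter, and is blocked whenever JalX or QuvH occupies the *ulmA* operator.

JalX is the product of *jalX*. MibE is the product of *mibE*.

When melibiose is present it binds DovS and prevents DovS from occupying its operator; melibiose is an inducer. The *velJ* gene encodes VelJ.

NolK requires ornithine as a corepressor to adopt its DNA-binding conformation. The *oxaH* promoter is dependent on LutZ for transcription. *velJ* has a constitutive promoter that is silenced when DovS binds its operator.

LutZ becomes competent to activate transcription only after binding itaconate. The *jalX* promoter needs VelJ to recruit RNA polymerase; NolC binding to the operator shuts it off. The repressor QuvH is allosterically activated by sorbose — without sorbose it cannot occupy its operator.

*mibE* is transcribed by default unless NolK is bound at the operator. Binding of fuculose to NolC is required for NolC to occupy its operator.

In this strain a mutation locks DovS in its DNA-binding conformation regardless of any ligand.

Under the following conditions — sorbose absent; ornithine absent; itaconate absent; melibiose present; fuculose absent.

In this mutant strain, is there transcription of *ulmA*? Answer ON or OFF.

Fuculose is absent, so NolC is inactive.
DovS is constitutively active in this strain.
With repressor DovS bound, *velJ* is not transcribed.
So VelJ is not produced.
Required activator VelJ is absent, so *jalX* is not transcribed.
So JalX is not produced.
Sorbose is absent, so QuvH is inactive.
Ornithine is absent, so NolK is inactive.
With no repressor bound, *mibE* is transcribed.
So MibE is produced and active.
No repressor is bound and MibE is active, so *ulmA* is transcribed.

ON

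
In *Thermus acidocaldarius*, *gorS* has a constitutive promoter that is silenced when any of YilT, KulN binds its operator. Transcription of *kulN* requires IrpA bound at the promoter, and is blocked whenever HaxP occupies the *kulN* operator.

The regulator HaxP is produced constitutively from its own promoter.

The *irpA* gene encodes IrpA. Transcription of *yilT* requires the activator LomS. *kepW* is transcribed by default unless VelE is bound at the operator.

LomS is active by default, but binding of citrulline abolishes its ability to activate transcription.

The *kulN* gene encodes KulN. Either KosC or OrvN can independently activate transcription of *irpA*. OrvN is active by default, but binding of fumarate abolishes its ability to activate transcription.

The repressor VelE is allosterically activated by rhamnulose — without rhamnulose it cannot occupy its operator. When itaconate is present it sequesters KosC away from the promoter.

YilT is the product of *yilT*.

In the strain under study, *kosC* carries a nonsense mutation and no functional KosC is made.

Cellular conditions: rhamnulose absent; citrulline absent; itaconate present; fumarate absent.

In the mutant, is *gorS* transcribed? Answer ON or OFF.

OFF

Citrulline is absent, so LomS is active.
No repressor is bound and LomS is active, so *yilT* is transcribed.
So YilT is produced and active.
KosC is non-functional in this strain, so it has no effect.
Fumarate is absent, so OrvN is active.
Activator OrvN is present, so *irpA* is transcribed.
So IrpA is produced and active.
HaxP is produced constitutively and is active.
With repressor HaxP bound, *kulN* is not transcribed.
So KulN is not produced.
With repressor YilT bound, *gorS* is not transcribed.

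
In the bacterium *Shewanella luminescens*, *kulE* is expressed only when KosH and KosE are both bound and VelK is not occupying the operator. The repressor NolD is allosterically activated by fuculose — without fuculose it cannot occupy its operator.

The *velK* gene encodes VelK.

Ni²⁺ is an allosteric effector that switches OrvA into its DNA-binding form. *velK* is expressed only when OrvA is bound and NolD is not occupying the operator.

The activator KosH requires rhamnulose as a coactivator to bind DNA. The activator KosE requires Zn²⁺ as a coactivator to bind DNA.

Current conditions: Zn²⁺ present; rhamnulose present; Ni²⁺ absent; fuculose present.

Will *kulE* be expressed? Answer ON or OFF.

ON

Rhamnulose is present, so KosH is active.
Fuculose is present, so NolD is active.
Ni²⁺ is absent, so OrvA is inactive.
With repressor NolD bound, *velK* is not transcribed.
So VelK is not produced.
Zn²⁺ is present, so KosE is active.
No repressor is bound and KosH and KosE are active, so *kulE* is transcribed.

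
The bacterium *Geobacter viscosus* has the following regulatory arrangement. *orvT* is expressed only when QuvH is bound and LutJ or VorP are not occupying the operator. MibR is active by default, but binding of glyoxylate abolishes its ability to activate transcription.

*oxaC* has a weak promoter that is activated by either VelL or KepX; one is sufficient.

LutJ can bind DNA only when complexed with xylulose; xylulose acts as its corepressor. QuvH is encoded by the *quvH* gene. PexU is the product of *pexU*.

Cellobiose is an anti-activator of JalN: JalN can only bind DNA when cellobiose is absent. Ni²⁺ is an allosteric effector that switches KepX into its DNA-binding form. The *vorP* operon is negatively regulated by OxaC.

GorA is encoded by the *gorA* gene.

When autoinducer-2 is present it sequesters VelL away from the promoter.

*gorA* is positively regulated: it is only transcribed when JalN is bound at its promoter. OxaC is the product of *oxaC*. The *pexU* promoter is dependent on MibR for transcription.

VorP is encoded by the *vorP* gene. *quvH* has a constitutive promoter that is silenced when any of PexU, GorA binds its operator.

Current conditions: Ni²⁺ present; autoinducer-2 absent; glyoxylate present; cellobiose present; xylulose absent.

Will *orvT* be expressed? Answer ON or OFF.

Glyoxylate is present, so MibR is inactive.
Required activator MibR is absent, so *pexU* is not transcribed.
So PexU is not produced.
Cellobiose is present, so JalN is inactive.
Required activator JalN is absent, so *gorA* is not transcribed.
So GorA is not produced.
With no repressor bound, *quvH* is transcribed.
So QuvH is produced and active.
Xylulose is absent, so LutJ is inactive.
Autoinducer-2 is absent, so VelL is active.
Ni²⁺ is present, so KepX is active.
Activator VelL is present, so *oxaC* is transcribed.
So OxaC is produced and active.
With repressor OxaC bound, *vorP* is not transcribed.
So VorP is not produced.
No repressor is bound and QuvH is active, so *orvT* is transcribed.

ON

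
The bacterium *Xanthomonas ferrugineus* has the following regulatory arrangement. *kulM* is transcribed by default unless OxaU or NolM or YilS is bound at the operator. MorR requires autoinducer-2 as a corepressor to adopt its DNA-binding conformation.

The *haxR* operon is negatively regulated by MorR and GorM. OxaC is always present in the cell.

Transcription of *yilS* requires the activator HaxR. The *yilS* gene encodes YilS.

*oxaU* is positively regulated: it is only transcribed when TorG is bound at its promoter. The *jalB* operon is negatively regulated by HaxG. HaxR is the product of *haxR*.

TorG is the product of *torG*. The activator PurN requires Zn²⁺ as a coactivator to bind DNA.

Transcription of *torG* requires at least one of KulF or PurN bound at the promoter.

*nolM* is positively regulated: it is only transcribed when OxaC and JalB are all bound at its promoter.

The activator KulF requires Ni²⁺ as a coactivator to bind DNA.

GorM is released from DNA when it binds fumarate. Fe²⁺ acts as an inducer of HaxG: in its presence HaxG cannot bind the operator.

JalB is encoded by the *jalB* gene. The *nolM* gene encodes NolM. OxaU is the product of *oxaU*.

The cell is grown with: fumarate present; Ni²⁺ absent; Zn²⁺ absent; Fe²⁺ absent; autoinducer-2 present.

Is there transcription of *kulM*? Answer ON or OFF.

Ni²⁺ is absent, so KulF is inactive.
Zn²⁺ is absent, so PurN is inactive.
No activator is available at the *torG* promoter, so *torG* is not transcribed.
So TorG is not produced.
Required activator TorG is absent, so *oxaU* is not transcribed.
So OxaU is not produced.
OxaC is produced constitutively and is active.
Fe²⁺ is absent, so HaxG is active.
With repressor HaxG bound, *jalB* is not transcribed.
So JalB is not produced.
Required activator JalB is absent, so *nolM* is not transcribed.
So NolM is not produced.
Autoinducer-2 is present, so MorR is active.
Fumarate is present, so GorM is inactive.
With repressor MorR bound, *haxR* is not transcribed.
So HaxR is not produced.
Required activator HaxR is absent, so *yilS* is not transcribed.
So YilS is not produced.
With no repressor bound, *kulM* is transcribed.

ON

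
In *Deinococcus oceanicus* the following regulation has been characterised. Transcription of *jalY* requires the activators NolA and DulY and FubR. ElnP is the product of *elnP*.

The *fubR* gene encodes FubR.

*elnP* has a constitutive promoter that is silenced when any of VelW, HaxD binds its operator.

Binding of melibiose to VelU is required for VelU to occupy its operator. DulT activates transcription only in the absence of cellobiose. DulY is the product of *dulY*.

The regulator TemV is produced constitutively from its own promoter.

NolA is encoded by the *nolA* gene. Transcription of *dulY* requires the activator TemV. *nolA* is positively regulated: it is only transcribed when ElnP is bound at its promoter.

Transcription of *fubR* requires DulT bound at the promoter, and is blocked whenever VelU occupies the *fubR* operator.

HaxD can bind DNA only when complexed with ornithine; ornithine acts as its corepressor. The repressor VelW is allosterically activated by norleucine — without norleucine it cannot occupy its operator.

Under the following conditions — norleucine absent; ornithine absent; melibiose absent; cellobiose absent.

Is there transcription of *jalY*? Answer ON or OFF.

Norleucine is absent, so VelW is inactive.
Ornithine is absent, so HaxD is inactive.
With no repressor bound, *elnP* is transcribed.
So ElnP is produced and active.
No repressor is bound and ElnP is active, so *nolA* is transcribed.
So NolA is produced and active.
TemV is produced constitutively and is active.
No repressor is bound and TemV is active, so *dulY* is transcribed.
So DulY is produced and active.
Melibiose is absent, so VelU is inactive.
Cellobiose is absent, so DulT is active.
No repressor is bound and DulT is active, so *fubR* is transcribed.
So FubR is produced and active.
No repressor is bound and NolA and DulY and FubR are active, so *jalY* is transcribed.

ON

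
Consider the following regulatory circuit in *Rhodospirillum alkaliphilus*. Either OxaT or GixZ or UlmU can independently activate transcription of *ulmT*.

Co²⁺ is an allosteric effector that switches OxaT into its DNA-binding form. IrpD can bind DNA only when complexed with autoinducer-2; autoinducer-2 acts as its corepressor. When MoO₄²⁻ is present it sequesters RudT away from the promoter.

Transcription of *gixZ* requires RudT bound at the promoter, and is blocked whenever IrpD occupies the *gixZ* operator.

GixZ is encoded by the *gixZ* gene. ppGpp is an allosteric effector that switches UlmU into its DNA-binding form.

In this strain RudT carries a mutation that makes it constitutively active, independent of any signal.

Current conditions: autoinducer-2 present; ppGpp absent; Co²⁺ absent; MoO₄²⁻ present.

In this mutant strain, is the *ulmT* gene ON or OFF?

OFF

Co²⁺ is absent, so OxaT is inactive.
Autoinducer-2 is present, so IrpD is active.
RudT is constitutively active in this strain.
With repressor IrpD bound, *gixZ* is not transcribed.
So GixZ is not produced.
ppGpp is absent, so UlmU is inactive.
No activator is available at the *ulmT* promoter, so *ulmT* is not transcribed.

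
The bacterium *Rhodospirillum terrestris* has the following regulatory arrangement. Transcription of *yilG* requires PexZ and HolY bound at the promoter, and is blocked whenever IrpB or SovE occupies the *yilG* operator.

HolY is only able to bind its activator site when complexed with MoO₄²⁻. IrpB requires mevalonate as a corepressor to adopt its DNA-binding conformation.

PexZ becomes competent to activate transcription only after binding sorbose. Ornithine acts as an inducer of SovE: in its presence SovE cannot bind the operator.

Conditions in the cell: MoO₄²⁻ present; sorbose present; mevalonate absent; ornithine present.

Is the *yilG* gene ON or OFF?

ON

Sorbose is present, so PexZ is active.
MoO₄²⁻ is present, so HolY is active.
Mevalonate is absent, so IrpB is inactive.
Ornithine is present, so SovE is inactive.
No repressor is bound and PexZ and HolY are active, so *yilG* is transcribed.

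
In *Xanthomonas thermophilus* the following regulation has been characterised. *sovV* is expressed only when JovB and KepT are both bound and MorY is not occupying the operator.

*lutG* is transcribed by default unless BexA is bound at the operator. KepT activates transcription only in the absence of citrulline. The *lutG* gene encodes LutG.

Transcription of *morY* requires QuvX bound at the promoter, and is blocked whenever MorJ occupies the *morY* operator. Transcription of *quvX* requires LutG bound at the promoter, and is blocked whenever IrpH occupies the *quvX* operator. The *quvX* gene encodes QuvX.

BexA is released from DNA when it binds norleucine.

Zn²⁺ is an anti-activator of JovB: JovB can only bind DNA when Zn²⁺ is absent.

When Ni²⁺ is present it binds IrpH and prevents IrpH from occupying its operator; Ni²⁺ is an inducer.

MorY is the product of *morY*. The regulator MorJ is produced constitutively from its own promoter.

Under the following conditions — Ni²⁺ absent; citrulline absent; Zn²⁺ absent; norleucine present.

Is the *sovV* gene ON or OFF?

Zn²⁺ is absent, so JovB is active.
MorJ is produced constitutively and is active.
Ni²⁺ is absent, so IrpH is active.
Norleucine is present, so BexA is inactive.
With no repressor bound, *lutG* is transcribed.
So LutG is produced and active.
With repressor IrpH bound, *quvX* is not transcribed.
So QuvX is not produced.
With repressor MorJ bound, *morY* is not transcribed.
So MorY is not produced.
Citrulline is absent, so KepT is active.
No repressor is bound and JovB and KepT are active, so *sovV* is transcribed.

ON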